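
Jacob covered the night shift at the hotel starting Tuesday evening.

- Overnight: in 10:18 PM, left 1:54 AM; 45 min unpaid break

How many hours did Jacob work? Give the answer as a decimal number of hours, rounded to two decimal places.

2.85 hours

Overnight: 10:18 PM → midnight = 1 h 42 min; midnight → 1:54 AM = 1 h 54 min; span 3 h 36 min; less 45 min break → 2 h 51 min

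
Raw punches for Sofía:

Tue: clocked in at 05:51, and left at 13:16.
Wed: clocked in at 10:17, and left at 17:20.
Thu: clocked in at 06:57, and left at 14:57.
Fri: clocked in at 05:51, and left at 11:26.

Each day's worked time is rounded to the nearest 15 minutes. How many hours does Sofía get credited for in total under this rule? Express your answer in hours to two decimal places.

28.00 hours

Tue: 05:51–13:16 = 7 h 25 min → rounds to 7 h 30 min
Wed: 10:17–17:20 = 7 h 3 min → rounds to 7 h 0 min
Thu: 06:57–14:57 = 8 h 0 min → rounds to 8 h 0 min
Fri: 05:51–11:26 = 5 h 35 min → rounds to 5 h 30 min
Total credited: 28 h 0 min.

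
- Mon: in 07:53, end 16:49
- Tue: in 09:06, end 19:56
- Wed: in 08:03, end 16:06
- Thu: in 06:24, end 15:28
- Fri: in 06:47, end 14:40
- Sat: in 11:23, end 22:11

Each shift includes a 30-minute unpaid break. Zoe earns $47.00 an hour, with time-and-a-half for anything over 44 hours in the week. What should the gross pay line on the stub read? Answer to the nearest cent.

$2671.95

Mon: 07:53–16:49 = 8 h 56 min; less 30 min break → 8 h 26 min
Tue: 09:06–19:56 = 10 h 50 min; less 30 min break → 10 h 20 min
Wed: 08:03–16:06 = 8 h 3 min; less 30 min break → 7 h 33 min
Thu: 06:24–15:28 = 9 h 4 min; less 30 min break → 8 h 34 min
Fri: 06:47–14:40 = 7 h 53 min; less 30 min break → 7 h 23 min
Sat: 11:23–22:11 = 10 h 48 min; less 30 min break → 10 h 18 min
Total worked: 52 h 34 min = 3154 min.
Regular 44 h 0 min = 2640 min at $47.00/h; overtime 8 h 34 min = 514 min at $70.50/h.
Pay = (2640 × $47.00 + 514 × $70.50) ÷ 60 = $2671.95.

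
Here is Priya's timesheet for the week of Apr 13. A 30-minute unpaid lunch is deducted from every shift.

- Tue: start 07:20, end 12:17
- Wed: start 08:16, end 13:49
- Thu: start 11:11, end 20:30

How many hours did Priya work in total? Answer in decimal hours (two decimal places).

18.32 hours

Tue: 07:20–12:17 = 4 h 57 min; less 30 min break → 4 h 27 min
Wed: 08:16–13:49 = 5 h 33 min; less 30 min break → 5 h 3 min
Thu: 11:11–20:30 = 9 h 19 min; less 30 min break → 8 h 49 min
Total: 4 h 27 min + 5 h 3 min + 8 h 49 min = 18 h 19 min.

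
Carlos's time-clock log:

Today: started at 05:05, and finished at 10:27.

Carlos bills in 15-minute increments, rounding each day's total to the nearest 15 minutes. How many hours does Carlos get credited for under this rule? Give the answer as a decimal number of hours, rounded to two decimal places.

Today: 05:05–10:27 = 5 h 22 min → rounds to 5 h 15 min

5.25 hours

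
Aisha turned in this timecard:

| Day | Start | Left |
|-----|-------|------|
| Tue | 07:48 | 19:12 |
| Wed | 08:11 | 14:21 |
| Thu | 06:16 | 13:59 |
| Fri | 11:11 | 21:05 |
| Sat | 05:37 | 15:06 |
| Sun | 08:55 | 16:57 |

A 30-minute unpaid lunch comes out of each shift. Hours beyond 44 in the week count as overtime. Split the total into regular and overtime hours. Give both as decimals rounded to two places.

Tue: 07:48–19:12 = 11 h 24 min; less 30 min break → 10 h 54 min
Wed: 08:11–14:21 = 6 h 10 min; less 30 min break → 5 h 40 min
Thu: 06:16–13:59 = 7 h 43 min; less 30 min break → 7 h 13 min
Fri: 11:11–21:05 = 9 h 54 min; less 30 min break → 9 h 24 min
Sat: 05:37–15:06 = 9 h 29 min; less 30 min break → 8 h 59 min
Sun: 08:55–16:57 = 8 h 2 min; less 30 min break → 7 h 32 min
Total worked: 49 h 42 min = 49.70 h.
Threshold 44 h → overtime 5 h 42 min, regular 44 h 0 min.

Regular 44.00 hours, overtime 5.70 hours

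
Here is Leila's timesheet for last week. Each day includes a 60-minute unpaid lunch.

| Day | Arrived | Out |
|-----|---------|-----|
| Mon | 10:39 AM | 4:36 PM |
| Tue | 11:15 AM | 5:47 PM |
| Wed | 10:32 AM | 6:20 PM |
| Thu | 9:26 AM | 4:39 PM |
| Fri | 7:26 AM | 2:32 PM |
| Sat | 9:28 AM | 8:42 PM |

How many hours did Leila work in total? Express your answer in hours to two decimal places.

Mon: 10:39 AM–4:36 PM = 5 h 57 min; less 60 min break → 4 h 57 min
Tue: 11:15 AM–5:47 PM = 6 h 32 min; less 60 min break → 5 h 32 min
Wed: 10:32 AM–6:20 PM = 7 h 48 min; less 60 min break → 6 h 48 min
Thu: 9:26 AM–4:39 PM = 7 h 13 min; less 60 min break → 6 h 13 min
Fri: 7:26 AM–2:32 PM = 7 h 6 min; less 60 min break → 6 h 6 min
Sat: 9:28 AM–8:42 PM = 11 h 14 min; less 60 min break → 10 h 14 min
Total: 4 h 57 min + 5 h 32 min + 6 h 48 min + 6 h 13 min + 6 h 6 min + 10 h 14 min = 39 h 50 min.

39.83 hours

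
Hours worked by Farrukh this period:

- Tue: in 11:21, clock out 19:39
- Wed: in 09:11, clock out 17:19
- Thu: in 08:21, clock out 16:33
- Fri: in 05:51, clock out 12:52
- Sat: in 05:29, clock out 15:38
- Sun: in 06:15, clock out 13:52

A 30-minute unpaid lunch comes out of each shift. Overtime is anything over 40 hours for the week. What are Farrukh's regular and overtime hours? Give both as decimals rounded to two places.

Tue: 11:21–19:39 = 8 h 18 min; less 30 min break → 7 h 48 min
Wed: 09:11–17:19 = 8 h 8 min; less 30 min break → 7 h 38 min
Thu: 08:21–16:33 = 8 h 12 min; less 30 min break → 7 h 42 min
Fri: 05:51–12:52 = 7 h 1 min; less 30 min break → 6 h 31 min
Sat: 05:29–15:38 = 10 h 9 min; less 30 min break → 9 h 39 min
Sun: 06:15–13:52 = 7 h 37 min; less 30 min break → 7 h 7 min
Total worked: 46 h 25 min = 46.42 h.
Threshold 40 h → overtime 6 h 25 min, regular 40 h 0 min.

Regular 40.00 hours, overtime 6.42 hours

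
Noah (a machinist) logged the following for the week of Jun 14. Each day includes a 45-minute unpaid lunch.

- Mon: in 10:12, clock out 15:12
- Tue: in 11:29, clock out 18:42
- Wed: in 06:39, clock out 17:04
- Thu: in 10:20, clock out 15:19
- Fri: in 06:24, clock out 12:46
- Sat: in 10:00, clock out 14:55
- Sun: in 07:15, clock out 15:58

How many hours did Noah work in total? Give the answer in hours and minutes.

42 h 22 min

Mon: 10:12–15:12 = 5 h 0 min; less 45 min break → 4 h 15 min
Tue: 11:29–18:42 = 7 h 13 min; less 45 min break → 6 h 28 min
Wed: 06:39–17:04 = 10 h 25 min; less 45 min break → 9 h 40 min
Thu: 10:20–15:19 = 4 h 59 min; less 45 min break → 4 h 14 min
Fri: 06:24–12:46 = 6 h 22 min; less 45 min break → 5 h 37 min
Sat: 10:00–14:55 = 4 h 55 min; less 45 min break → 4 h 10 min
Sun: 07:15–15:58 = 8 h 43 min; less 45 min break → 7 h 58 min
Total: 4 h 15 min + 6 h 28 min + 9 h 40 min + 4 h 14 min + 5 h 37 min + 4 h 10 min + 7 h 58 min = 42 h 22 min.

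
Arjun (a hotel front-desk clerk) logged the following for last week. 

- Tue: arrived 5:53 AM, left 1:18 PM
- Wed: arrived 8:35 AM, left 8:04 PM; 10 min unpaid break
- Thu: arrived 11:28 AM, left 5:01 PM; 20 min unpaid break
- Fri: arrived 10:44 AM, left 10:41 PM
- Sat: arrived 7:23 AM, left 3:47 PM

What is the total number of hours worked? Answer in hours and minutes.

Tue: 5:53 AM–1:18 PM = 7 h 25 min
Wed: 8:35 AM–8:04 PM = 11 h 29 min; less 10 min break → 11 h 19 min
Thu: 11:28 AM–5:01 PM = 5 h 33 min; less 20 min break → 5 h 13 min
Fri: 10:44 AM–10:41 PM = 11 h 57 min
Sat: 7:23 AM–3:47 PM = 8 h 24 min
Total: 7 h 25 min + 11 h 19 min + 5 h 13 min + 11 h 57 min + 8 h 24 min = 44 h 18 min.

44 h 18 min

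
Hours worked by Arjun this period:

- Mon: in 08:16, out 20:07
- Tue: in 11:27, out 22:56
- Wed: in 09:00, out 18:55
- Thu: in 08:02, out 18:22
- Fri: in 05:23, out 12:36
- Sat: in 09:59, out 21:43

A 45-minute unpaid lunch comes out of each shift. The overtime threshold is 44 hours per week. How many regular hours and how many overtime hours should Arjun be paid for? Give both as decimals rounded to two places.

Mon: 08:16–20:07 = 11 h 51 min; less 45 min break → 11 h 6 min
Tue: 11:27–22:56 = 11 h 29 min; less 45 min break → 10 h 44 min
Wed: 09:00–18:55 = 9 h 55 min; less 45 min break → 9 h 10 min
Thu: 08:02–18:22 = 10 h 20 min; less 45 min break → 9 h 35 min
Fri: 05:23–12:36 = 7 h 13 min; less 45 min break → 6 h 28 min
Sat: 09:59–21:43 = 11 h 44 min; less 45 min break → 10 h 59 min
Total worked: 58 h 2 min = 58.03 h.
Threshold 44 h → overtime 14 h 2 min, regular 44 h 0 min.

Regular 44.00 hours, overtime 14.03 hours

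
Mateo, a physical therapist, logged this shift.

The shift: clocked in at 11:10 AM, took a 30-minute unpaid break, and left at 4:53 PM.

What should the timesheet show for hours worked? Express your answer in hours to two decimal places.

The shift: 11:10 AM–4:53 PM = 5 h 43 min; less 30 min break → 5 h 13 min

5.22 hours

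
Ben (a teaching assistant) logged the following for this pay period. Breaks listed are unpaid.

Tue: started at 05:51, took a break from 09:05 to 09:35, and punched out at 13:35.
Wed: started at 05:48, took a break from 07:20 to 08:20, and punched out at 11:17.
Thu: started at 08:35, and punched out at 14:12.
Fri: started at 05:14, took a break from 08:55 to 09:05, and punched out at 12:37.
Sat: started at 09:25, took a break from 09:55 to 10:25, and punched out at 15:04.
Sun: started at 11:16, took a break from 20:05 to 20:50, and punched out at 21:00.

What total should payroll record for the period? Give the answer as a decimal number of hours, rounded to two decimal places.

38.68 hours

Tue: 05:51–13:35 = 7 h 44 min; less 30 min break → 7 h 14 min
Wed: 05:48–11:17 = 5 h 29 min; less 60 min break → 4 h 29 min
Thu: 08:35–14:12 = 5 h 37 min
Fri: 05:14–12:37 = 7 h 23 min; less 10 min break → 7 h 13 min
Sat: 09:25–15:04 = 5 h 39 min; less 30 min break → 5 h 9 min
Sun: 11:16–21:00 = 9 h 44 min; less 45 min break → 8 h 59 min
Total: 7 h 14 min + 4 h 29 min + 5 h 37 min + 7 h 13 min + 5 h 9 min + 8 h 59 min = 38 h 41 min.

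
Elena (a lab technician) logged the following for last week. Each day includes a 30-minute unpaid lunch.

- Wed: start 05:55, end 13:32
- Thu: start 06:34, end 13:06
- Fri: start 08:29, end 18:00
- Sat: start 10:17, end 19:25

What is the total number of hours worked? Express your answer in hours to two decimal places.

30.80 hours

Wed: 05:55–13:32 = 7 h 37 min; less 30 min break → 7 h 7 min
Thu: 06:34–13:06 = 6 h 32 min; less 30 min break → 6 h 2 min
Fri: 08:29–18:00 = 9 h 31 min; less 30 min break → 9 h 1 min
Sat: 10:17–19:25 = 9 h 8 min; less 30 min break → 8 h 38 min
Total: 7 h 7 min + 6 h 2 min + 9 h 1 min + 8 h 38 min = 30 h 48 min.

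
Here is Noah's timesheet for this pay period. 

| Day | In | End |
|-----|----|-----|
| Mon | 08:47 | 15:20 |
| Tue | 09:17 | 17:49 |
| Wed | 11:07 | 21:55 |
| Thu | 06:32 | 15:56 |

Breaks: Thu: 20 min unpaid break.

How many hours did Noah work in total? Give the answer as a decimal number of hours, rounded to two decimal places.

34.95 hours

Mon: 08:47–15:20 = 6 h 33 min
Tue: 09:17–17:49 = 8 h 32 min
Wed: 11:07–21:55 = 10 h 48 min
Thu: 06:32–15:56 = 9 h 24 min; less 20 min break → 9 h 4 min
Total: 6 h 33 min + 8 h 32 min + 10 h 48 min + 9 h 4 min = 34 h 57 min.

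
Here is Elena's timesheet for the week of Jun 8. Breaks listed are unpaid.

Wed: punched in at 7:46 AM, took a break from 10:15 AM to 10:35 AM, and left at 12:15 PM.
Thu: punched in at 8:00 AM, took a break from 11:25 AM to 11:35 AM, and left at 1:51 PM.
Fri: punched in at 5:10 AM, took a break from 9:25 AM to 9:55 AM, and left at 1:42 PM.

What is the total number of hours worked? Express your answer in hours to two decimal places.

17.87 hours

Wed: 7:46 AM–12:15 PM = 4 h 29 min; less 20 min break → 4 h 9 min
Thu: 8:00 AM–1:51 PM = 5 h 51 min; less 10 min break → 5 h 41 min
Fri: 5:10 AM–1:42 PM = 8 h 32 min; less 30 min break → 8 h 2 min
Total: 4 h 9 min + 5 h 41 min + 8 h 2 min = 17 h 52 min.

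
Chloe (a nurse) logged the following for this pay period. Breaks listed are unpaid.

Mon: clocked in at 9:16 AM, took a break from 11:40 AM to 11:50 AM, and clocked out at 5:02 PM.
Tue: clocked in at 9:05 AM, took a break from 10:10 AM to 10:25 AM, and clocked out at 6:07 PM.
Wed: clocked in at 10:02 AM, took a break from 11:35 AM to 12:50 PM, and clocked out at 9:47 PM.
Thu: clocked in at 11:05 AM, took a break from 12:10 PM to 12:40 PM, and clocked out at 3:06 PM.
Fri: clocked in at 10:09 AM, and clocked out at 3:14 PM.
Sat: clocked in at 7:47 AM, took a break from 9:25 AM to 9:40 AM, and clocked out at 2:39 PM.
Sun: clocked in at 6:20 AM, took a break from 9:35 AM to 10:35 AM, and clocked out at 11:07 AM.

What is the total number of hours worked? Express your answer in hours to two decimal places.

45.88 hours

Mon: 9:16 AM–5:02 PM = 7 h 46 min; less 10 min break → 7 h 36 min
Tue: 9:05 AM–6:07 PM = 9 h 2 min; less 15 min break → 8 h 47 min
Wed: 10:02 AM–9:47 PM = 11 h 45 min; less 75 min break → 10 h 30 min
Thu: 11:05 AM–3:06 PM = 4 h 1 min; less 30 min break → 3 h 31 min
Fri: 10:09 AM–3:14 PM = 5 h 5 min
Sat: 7:47 AM–2:39 PM = 6 h 52 min; less 15 min break → 6 h 37 min
Sun: 6:20 AM–11:07 AM = 4 h 47 min; less 60 min break → 3 h 47 min
Total: 7 h 36 min + 8 h 47 min + 10 h 30 min + 3 h 31 min + 5 h 5 min + 6 h 37 min + 3 h 47 min = 45 h 53 min.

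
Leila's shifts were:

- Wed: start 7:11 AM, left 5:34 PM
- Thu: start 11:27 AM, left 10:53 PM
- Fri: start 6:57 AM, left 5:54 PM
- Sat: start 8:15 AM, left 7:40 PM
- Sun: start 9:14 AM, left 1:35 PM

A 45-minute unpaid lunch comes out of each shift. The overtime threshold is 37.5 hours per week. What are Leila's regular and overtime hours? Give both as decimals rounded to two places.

Wed: 7:11 AM–5:34 PM = 10 h 23 min; less 45 min break → 9 h 38 min
Thu: 11:27 AM–10:53 PM = 11 h 26 min; less 45 min break → 10 h 41 min
Fri: 6:57 AM–5:54 PM = 10 h 57 min; less 45 min break → 10 h 12 min
Sat: 8:15 AM–7:40 PM = 11 h 25 min; less 45 min break → 10 h 40 min
Sun: 9:14 AM–1:35 PM = 4 h 21 min; less 45 min break → 3 h 36 min
Total worked: 44 h 47 min = 44.78 h.
Threshold 37.5 h → overtime 7 h 17 min, regular 37 h 30 min.

Regular 37.50 hours, overtime 7.28 hours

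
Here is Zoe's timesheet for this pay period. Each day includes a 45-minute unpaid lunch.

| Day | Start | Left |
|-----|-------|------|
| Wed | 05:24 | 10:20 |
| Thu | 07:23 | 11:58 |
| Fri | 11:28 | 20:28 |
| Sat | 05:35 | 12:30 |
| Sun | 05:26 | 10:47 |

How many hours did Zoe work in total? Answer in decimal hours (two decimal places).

Wed: 05:24–10:20 = 4 h 56 min; less 45 min break → 4 h 11 min
Thu: 07:23–11:58 = 4 h 35 min; less 45 min break → 3 h 50 min
Fri: 11:28–20:28 = 9 h 0 min; less 45 min break → 8 h 15 min
Sat: 05:35–12:30 = 6 h 55 min; less 45 min break → 6 h 10 min
Sun: 05:26–10:47 = 5 h 21 min; less 45 min break → 4 h 36 min
Total: 4 h 11 min + 3 h 50 min + 8 h 15 min + 6 h 10 min + 4 h 36 min = 27 h 2 min.

27.03 hours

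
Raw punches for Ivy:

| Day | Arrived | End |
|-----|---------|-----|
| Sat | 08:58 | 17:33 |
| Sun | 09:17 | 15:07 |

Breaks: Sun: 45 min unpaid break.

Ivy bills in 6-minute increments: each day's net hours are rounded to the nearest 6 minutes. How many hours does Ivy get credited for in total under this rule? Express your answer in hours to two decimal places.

Sat: 08:58–17:33 = 8 h 35 min → rounds to 8 h 36 min
Sun: 09:17–15:07 = 5 h 50 min − 45 min = 5 h 5 min → rounds to 5 h 6 min
Total credited: 13 h 42 min.

13.70 hours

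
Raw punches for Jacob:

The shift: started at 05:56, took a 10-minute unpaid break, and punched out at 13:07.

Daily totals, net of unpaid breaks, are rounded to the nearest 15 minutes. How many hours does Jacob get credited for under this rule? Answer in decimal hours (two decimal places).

The shift: 05:56–13:07 = 7 h 11 min − 10 min = 7 h 1 min → rounds to 7 h 0 min

7.00 hours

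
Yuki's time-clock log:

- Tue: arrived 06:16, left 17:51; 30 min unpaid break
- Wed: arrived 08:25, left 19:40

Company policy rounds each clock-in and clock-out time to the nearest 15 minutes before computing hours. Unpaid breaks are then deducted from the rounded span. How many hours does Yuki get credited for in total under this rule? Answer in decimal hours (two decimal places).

22.25 hours

Tue: in 06:16→06:15, out 17:51→17:45; 11 h 30 min − 30 min = 11 h 0 min
Wed: in 08:25→08:30, out 19:40→19:45; 11 h 15 min
Total credited: 22 h 15 min.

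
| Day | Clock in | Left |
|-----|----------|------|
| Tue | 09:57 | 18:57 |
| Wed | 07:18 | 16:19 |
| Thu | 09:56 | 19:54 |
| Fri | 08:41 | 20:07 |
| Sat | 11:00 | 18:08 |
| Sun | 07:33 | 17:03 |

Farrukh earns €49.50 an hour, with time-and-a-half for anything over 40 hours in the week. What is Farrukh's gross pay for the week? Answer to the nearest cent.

€3171.71

Tue: 09:57–18:57 = 9 h 0 min
Wed: 07:18–16:19 = 9 h 1 min
Thu: 09:56–19:54 = 9 h 58 min
Fri: 08:41–20:07 = 11 h 26 min
Sat: 11:00–18:08 = 7 h 8 min
Sun: 07:33–17:03 = 9 h 30 min
Total worked: 56 h 3 min = 3363 min.
Regular 40 h 0 min = 2400 min at €49.50/h; overtime 16 h 3 min = 963 min at €74.25/h.
Pay = (2400 × €49.50 + 963 × €74.25) ÷ 60 = €3171.71.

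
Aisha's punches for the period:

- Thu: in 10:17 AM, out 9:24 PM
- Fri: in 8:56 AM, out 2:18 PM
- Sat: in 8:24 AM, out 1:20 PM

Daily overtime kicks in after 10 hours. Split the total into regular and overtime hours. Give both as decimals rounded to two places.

Regular 20.30 hours, overtime 1.12 hours

Thu: 10:17 AM–9:24 PM = 11 h 7 min
Fri: 8:56 AM–2:18 PM = 5 h 22 min
Sat: 8:24 AM–1:20 PM = 4 h 56 min
Thu reg 10 h 0 min / OT 1 h 7 min; Fri reg 5 h 22 min / OT 0 h 0 min; Sat reg 4 h 56 min / OT 0 h 0 min.
Totals: regular 20 h 18 min, overtime 1 h 7 min.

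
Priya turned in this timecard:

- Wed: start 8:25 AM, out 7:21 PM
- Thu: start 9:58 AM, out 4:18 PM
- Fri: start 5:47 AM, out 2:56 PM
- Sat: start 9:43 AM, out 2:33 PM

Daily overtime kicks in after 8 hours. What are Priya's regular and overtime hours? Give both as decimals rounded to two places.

Regular 27.17 hours, overtime 4.08 hours

Wed: 8:25 AM–7:21 PM = 10 h 56 min
Thu: 9:58 AM–4:18 PM = 6 h 20 min
Fri: 5:47 AM–2:56 PM = 9 h 9 min
Sat: 9:43 AM–2:33 PM = 4 h 50 min
Wed reg 8 h 0 min / OT 2 h 56 min; Thu reg 6 h 20 min / OT 0 h 0 min; Fri reg 8 h 0 min / OT 1 h 9 min; Sat reg 4 h 50 min / OT 0 h 0 min.
Totals: regular 27 h 10 min, overtime 4 h 5 min.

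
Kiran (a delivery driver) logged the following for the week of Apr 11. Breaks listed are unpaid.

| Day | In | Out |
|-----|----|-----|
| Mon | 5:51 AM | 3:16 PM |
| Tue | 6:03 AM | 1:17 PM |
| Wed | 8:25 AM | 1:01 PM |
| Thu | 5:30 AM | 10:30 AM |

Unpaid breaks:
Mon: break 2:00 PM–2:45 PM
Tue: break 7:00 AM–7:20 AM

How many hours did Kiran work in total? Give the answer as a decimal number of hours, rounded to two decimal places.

Mon: 5:51 AM–3:16 PM = 9 h 25 min; less 45 min break → 8 h 40 min
Tue: 6:03 AM–1:17 PM = 7 h 14 min; less 20 min break → 6 h 54 min
Wed: 8:25 AM–1:01 PM = 4 h 36 min
Thu: 5:30 AM–10:30 AM = 5 h 0 min
Total: 8 h 40 min + 6 h 54 min + 4 h 36 min + 5 h 0 min = 25 h 10 min.

25.17 hours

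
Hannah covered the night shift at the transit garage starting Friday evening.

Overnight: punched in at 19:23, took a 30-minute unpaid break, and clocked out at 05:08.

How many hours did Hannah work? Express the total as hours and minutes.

9 h 15 min

Overnight: 19:23 → midnight = 4 h 37 min; midnight → 05:08 = 5 h 8 min; span 9 h 45 min; less 30 min break → 9 h 15 min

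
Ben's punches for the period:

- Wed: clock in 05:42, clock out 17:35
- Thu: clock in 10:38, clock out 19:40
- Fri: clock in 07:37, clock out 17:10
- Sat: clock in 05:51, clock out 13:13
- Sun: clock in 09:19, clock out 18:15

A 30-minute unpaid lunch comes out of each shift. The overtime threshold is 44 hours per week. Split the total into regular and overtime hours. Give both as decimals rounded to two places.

Regular 44.00 hours, overtime 0.27 hours

Wed: 05:42–17:35 = 11 h 53 min; less 30 min break → 11 h 23 min
Thu: 10:38–19:40 = 9 h 2 min; less 30 min break → 8 h 32 min
Fri: 07:37–17:10 = 9 h 33 min; less 30 min break → 9 h 3 min
Sat: 05:51–13:13 = 7 h 22 min; less 30 min break → 6 h 52 min
Sun: 09:19–18:15 = 8 h 56 min; less 30 min break → 8 h 26 min
Total worked: 44 h 16 min = 44.27 h.
Threshold 44 h → overtime 0 h 16 min, regular 44 h 0 min.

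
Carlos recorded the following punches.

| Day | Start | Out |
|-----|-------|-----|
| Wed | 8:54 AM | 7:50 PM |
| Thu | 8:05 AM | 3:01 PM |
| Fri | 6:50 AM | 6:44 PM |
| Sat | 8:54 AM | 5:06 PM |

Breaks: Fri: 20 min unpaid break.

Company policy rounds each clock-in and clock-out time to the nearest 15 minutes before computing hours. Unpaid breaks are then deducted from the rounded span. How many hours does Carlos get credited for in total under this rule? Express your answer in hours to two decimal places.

Wed: in 8:54 AM→9:00 AM, out 7:50 PM→7:45 PM; 10 h 45 min
Thu: in 8:05 AM→8:00 AM, out 3:01 PM→3:00 PM; 7 h 0 min
Fri: in 6:50 AM→6:45 AM, out 6:44 PM→6:45 PM; 12 h 0 min − 20 min = 11 h 40 min
Sat: in 8:54 AM→9:00 AM, out 5:06 PM→5:00 PM; 8 h 0 min
Total credited: 37 h 25 min.

37.42 hours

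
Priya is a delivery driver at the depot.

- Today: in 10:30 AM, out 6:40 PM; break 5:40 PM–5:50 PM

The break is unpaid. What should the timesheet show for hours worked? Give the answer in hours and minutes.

8 h 0 min

Today: 10:30 AM–6:40 PM = 8 h 10 min; less 10 min break → 8 h 0 min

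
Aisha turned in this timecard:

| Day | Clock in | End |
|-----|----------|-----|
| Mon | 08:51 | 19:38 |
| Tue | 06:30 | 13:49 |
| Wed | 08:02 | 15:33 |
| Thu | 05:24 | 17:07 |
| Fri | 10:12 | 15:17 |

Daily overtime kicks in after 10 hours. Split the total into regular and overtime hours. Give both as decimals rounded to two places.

Mon: 08:51–19:38 = 10 h 47 min
Tue: 06:30–13:49 = 7 h 19 min
Wed: 08:02–15:33 = 7 h 31 min
Thu: 05:24–17:07 = 11 h 43 min
Fri: 10:12–15:17 = 5 h 5 min
Mon reg 10 h 0 min / OT 0 h 47 min; Tue reg 7 h 19 min / OT 0 h 0 min; Wed reg 7 h 31 min / OT 0 h 0 min; Thu reg 10 h 0 min / OT 1 h 43 min; Fri reg 5 h 5 min / OT 0 h 0 min.
Totals: regular 39 h 55 min, overtime 2 h 30 min.

Regular 39.92 hours, overtime 2.50 hours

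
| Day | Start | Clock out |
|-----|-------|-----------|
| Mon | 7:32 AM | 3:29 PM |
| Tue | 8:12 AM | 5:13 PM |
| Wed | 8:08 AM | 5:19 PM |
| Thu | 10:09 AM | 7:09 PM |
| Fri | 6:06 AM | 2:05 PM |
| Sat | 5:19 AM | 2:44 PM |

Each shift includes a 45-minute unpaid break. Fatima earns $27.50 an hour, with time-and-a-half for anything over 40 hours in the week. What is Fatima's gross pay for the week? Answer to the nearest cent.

$1432.06

Mon: 7:32 AM–3:29 PM = 7 h 57 min; less 45 min break → 7 h 12 min
Tue: 8:12 AM–5:13 PM = 9 h 1 min; less 45 min break → 8 h 16 min
Wed: 8:08 AM–5:19 PM = 9 h 11 min; less 45 min break → 8 h 26 min
Thu: 10:09 AM–7:09 PM = 9 h 0 min; less 45 min break → 8 h 15 min
Fri: 6:06 AM–2:05 PM = 7 h 59 min; less 45 min break → 7 h 14 min
Sat: 5:19 AM–2:44 PM = 9 h 25 min; less 45 min break → 8 h 40 min
Total worked: 48 h 3 min = 2883 min.
Regular 40 h 0 min = 2400 min at $27.50/h; overtime 8 h 3 min = 483 min at $41.25/h.
Pay = (2400 × $27.50 + 483 × $41.25) ÷ 60 = $1432.06.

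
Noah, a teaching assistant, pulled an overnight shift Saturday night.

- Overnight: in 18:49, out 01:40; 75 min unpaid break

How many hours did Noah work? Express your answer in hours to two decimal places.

Overnight: 18:49 → midnight = 5 h 11 min; midnight → 01:40 = 1 h 40 min; span 6 h 51 min; less 75 min break → 5 h 36 min

5.60 hours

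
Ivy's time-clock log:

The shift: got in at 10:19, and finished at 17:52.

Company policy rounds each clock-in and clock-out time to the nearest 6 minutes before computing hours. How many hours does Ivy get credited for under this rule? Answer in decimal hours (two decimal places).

The shift: in 10:19→10:18, out 17:52→17:54; 7 h 36 min

7.60 hours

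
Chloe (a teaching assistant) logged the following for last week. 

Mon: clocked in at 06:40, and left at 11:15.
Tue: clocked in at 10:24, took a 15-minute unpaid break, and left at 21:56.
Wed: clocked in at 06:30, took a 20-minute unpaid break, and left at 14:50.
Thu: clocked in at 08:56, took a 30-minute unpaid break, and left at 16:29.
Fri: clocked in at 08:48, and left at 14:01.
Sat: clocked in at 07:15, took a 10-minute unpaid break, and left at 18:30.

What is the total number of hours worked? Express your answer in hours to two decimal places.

Mon: 06:40–11:15 = 4 h 35 min
Tue: 10:24–21:56 = 11 h 32 min; less 15 min break → 11 h 17 min
Wed: 06:30–14:50 = 8 h 20 min; less 20 min break → 8 h 0 min
Thu: 08:56–16:29 = 7 h 33 min; less 30 min break → 7 h 3 min
Fri: 08:48–14:01 = 5 h 13 min
Sat: 07:15–18:30 = 11 h 15 min; less 10 min break → 11 h 5 min
Total: 4 h 35 min + 11 h 17 min + 8 h 0 min + 7 h 3 min + 5 h 13 min + 11 h 5 min = 47 h 13 min.

47.22 hours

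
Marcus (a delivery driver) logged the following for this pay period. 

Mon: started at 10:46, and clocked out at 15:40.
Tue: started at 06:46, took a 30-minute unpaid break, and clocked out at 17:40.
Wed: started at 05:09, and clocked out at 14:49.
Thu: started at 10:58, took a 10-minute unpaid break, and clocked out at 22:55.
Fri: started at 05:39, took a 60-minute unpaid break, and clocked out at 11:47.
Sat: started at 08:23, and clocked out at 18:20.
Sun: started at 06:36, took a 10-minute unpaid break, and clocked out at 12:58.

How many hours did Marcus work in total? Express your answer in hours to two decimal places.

Mon: 10:46–15:40 = 4 h 54 min
Tue: 06:46–17:40 = 10 h 54 min; less 30 min break → 10 h 24 min
Wed: 05:09–14:49 = 9 h 40 min
Thu: 10:58–22:55 = 11 h 57 min; less 10 min break → 11 h 47 min
Fri: 05:39–11:47 = 6 h 8 min; less 60 min break → 5 h 8 min
Sat: 08:23–18:20 = 9 h 57 min
Sun: 06:36–12:58 = 6 h 22 min; less 10 min break → 6 h 12 min
Total: 4 h 54 min + 10 h 24 min + 9 h 40 min + 11 h 47 min + 5 h 8 min + 9 h 57 min + 6 h 12 min = 58 h 2 min.

58.03 hours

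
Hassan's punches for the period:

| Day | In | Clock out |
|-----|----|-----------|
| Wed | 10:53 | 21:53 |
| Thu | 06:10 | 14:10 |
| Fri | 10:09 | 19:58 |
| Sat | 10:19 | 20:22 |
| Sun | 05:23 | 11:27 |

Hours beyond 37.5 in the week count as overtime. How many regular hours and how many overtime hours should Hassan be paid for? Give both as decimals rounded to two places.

Wed: 10:53–21:53 = 11 h 0 min
Thu: 06:10–14:10 = 8 h 0 min
Fri: 10:09–19:58 = 9 h 49 min
Sat: 10:19–20:22 = 10 h 3 min
Sun: 05:23–11:27 = 6 h 4 min
Total worked: 44 h 56 min = 44.93 h.
Threshold 37.5 h → overtime 7 h 26 min, regular 37 h 30 min.

Regular 37.50 hours, overtime 7.43 hours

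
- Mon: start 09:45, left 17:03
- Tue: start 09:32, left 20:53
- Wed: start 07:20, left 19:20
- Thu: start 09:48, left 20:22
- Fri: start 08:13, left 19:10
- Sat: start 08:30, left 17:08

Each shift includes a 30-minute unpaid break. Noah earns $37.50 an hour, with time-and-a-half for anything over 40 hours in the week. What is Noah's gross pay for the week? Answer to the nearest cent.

Mon: 09:45–17:03 = 7 h 18 min; less 30 min break → 6 h 48 min
Tue: 09:32–20:53 = 11 h 21 min; less 30 min break → 10 h 51 min
Wed: 07:20–19:20 = 12 h 0 min; less 30 min break → 11 h 30 min
Thu: 09:48–20:22 = 10 h 34 min; less 30 min break → 10 h 4 min
Fri: 08:13–19:10 = 10 h 57 min; less 30 min break → 10 h 27 min
Sat: 08:30–17:08 = 8 h 38 min; less 30 min break → 8 h 8 min
Total worked: 57 h 48 min = 3468 min.
Regular 40 h 0 min = 2400 min at $37.50/h; overtime 17 h 48 min = 1068 min at $56.25/h.
Pay = (2400 × $37.50 + 1068 × $56.25) ÷ 60 = $2501.25.

$2501.25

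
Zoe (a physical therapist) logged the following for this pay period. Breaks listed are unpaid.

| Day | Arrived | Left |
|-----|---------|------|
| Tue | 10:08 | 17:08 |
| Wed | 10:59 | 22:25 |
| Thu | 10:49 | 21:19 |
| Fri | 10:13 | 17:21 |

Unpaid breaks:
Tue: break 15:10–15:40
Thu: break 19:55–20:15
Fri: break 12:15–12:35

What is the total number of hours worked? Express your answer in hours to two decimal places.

34.90 hours

Tue: 10:08–17:08 = 7 h 0 min; less 30 min break → 6 h 30 min
Wed: 10:59–22:25 = 11 h 26 min
Thu: 10:49–21:19 = 10 h 30 min; less 20 min break → 10 h 10 min
Fri: 10:13–17:21 = 7 h 8 min; less 20 min break → 6 h 48 min
Total: 6 h 30 min + 11 h 26 min + 10 h 10 min + 6 h 48 min = 34 h 54 min.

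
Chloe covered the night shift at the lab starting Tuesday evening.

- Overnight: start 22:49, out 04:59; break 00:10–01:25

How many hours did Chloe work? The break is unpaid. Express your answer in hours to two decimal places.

Overnight: 22:49 → midnight = 1 h 11 min; midnight → 04:59 = 4 h 59 min; span 6 h 10 min; less 75 min break → 4 h 55 min

4.92 hours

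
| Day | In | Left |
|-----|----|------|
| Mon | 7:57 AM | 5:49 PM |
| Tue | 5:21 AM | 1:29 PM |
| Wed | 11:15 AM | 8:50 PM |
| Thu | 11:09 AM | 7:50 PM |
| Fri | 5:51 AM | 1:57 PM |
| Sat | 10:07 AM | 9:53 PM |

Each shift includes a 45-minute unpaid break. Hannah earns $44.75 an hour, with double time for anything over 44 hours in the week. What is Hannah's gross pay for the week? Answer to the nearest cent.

$2652.18

Mon: 7:57 AM–5:49 PM = 9 h 52 min; less 45 min break → 9 h 7 min
Tue: 5:21 AM–1:29 PM = 8 h 8 min; less 45 min break → 7 h 23 min
Wed: 11:15 AM–8:50 PM = 9 h 35 min; less 45 min break → 8 h 50 min
Thu: 11:09 AM–7:50 PM = 8 h 41 min; less 45 min break → 7 h 56 min
Fri: 5:51 AM–1:57 PM = 8 h 6 min; less 45 min break → 7 h 21 min
Sat: 10:07 AM–9:53 PM = 11 h 46 min; less 45 min break → 11 h 1 min
Total worked: 51 h 38 min = 3098 min.
Regular 44 h 0 min = 2640 min at $44.75/h; overtime 7 h 38 min = 458 min at $89.50/h.
Pay = (2640 × $44.75 + 458 × $89.50) ÷ 60 = $2652.18.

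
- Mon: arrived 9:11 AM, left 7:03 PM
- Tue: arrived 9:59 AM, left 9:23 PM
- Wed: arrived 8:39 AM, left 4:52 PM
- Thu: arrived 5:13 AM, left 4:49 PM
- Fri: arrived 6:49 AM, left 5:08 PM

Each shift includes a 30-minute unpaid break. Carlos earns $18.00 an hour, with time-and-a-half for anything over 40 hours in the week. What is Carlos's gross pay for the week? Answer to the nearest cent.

$960.30

Mon: 9:11 AM–7:03 PM = 9 h 52 min; less 30 min break → 9 h 22 min
Tue: 9:59 AM–9:23 PM = 11 h 24 min; less 30 min break → 10 h 54 min
Wed: 8:39 AM–4:52 PM = 8 h 13 min; less 30 min break → 7 h 43 min
Thu: 5:13 AM–4:49 PM = 11 h 36 min; less 30 min break → 11 h 6 min
Fri: 6:49 AM–5:08 PM = 10 h 19 min; less 30 min break → 9 h 49 min
Total worked: 48 h 54 min = 2934 min.
Regular 40 h 0 min = 2400 min at $18.00/h; overtime 8 h 54 min = 534 min at $27.00/h.
Pay = (2400 × $18.00 + 534 × $27.00) ÷ 60 = $960.30.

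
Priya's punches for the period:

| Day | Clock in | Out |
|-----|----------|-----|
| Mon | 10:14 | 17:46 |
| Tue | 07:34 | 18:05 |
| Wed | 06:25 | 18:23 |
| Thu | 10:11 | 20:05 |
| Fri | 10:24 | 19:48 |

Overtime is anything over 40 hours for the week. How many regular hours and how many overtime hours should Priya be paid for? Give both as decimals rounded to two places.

Regular 40.00 hours, overtime 9.32 hours

Mon: 10:14–17:46 = 7 h 32 min
Tue: 07:34–18:05 = 10 h 31 min
Wed: 06:25–18:23 = 11 h 58 min
Thu: 10:11–20:05 = 9 h 54 min
Fri: 10:24–19:48 = 9 h 24 min
Total worked: 49 h 19 min = 49.32 h.
Threshold 40 h → overtime 9 h 19 min, regular 40 h 0 min.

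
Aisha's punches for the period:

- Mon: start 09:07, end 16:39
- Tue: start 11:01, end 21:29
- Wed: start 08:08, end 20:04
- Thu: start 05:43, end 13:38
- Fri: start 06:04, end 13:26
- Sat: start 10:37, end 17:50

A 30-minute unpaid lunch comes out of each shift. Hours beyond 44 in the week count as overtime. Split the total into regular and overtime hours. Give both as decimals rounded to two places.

Regular 44.00 hours, overtime 5.43 hours

Mon: 09:07–16:39 = 7 h 32 min; less 30 min break → 7 h 2 min
Tue: 11:01–21:29 = 10 h 28 min; less 30 min break → 9 h 58 min
Wed: 08:08–20:04 = 11 h 56 min; less 30 min break → 11 h 26 min
Thu: 05:43–13:38 = 7 h 55 min; less 30 min break → 7 h 25 min
Fri: 06:04–13:26 = 7 h 22 min; less 30 min break → 6 h 52 min
Sat: 10:37–17:50 = 7 h 13 min; less 30 min break → 6 h 43 min
Total worked: 49 h 26 min = 49.43 h.
Threshold 44 h → overtime 5 h 26 min, regular 44 h 0 min.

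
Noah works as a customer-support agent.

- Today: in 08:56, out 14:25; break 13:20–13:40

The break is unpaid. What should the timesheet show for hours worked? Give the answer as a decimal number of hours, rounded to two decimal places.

5.15 hours

Today: 08:56–14:25 = 5 h 29 min; less 20 min break → 5 h 9 min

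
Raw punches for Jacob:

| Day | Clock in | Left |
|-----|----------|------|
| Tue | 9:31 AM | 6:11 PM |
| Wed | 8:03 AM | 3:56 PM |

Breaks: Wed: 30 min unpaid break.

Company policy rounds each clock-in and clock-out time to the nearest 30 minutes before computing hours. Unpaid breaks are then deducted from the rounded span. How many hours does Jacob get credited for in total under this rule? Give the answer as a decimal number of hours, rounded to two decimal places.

16.00 hours

Tue: in 9:31 AM→9:30 AM, out 6:11 PM→6:00 PM; 8 h 30 min
Wed: in 8:03 AM→8:00 AM, out 3:56 PM→4:00 PM; 8 h 0 min − 30 min = 7 h 30 min
Total credited: 16 h 0 min.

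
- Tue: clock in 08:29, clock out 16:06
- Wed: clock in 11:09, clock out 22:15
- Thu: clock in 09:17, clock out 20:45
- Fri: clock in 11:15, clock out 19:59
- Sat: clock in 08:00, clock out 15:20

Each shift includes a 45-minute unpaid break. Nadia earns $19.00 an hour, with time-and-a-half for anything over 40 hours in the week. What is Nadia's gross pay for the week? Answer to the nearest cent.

Tue: 08:29–16:06 = 7 h 37 min; less 45 min break → 6 h 52 min
Wed: 11:09–22:15 = 11 h 6 min; less 45 min break → 10 h 21 min
Thu: 09:17–20:45 = 11 h 28 min; less 45 min break → 10 h 43 min
Fri: 11:15–19:59 = 8 h 44 min; less 45 min break → 7 h 59 min
Sat: 08:00–15:20 = 7 h 20 min; less 45 min break → 6 h 35 min
Total worked: 42 h 30 min = 2550 min.
Regular 40 h 0 min = 2400 min at $19.00/h; overtime 2 h 30 min = 150 min at $28.50/h.
Pay = (2400 × $19.00 + 150 × $28.50) ÷ 60 = $831.25.

$831.25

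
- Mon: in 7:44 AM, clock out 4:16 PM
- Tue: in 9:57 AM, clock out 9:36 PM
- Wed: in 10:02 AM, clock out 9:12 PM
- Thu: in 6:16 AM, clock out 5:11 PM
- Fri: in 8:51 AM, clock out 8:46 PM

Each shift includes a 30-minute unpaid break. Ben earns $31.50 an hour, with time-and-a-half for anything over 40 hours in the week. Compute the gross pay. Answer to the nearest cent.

$1812.04

Mon: 7:44 AM–4:16 PM = 8 h 32 min; less 30 min break → 8 h 2 min
Tue: 9:57 AM–9:36 PM = 11 h 39 min; less 30 min break → 11 h 9 min
Wed: 10:02 AM–9:12 PM = 11 h 10 min; less 30 min break → 10 h 40 min
Thu: 6:16 AM–5:11 PM = 10 h 55 min; less 30 min break → 10 h 25 min
Fri: 8:51 AM–8:46 PM = 11 h 55 min; less 30 min break → 11 h 25 min
Total worked: 51 h 41 min = 3101 min.
Regular 40 h 0 min = 2400 min at $31.50/h; overtime 11 h 41 min = 701 min at $47.25/h.
Pay = (2400 × $31.50 + 701 × $47.25) ÷ 60 = $1812.04.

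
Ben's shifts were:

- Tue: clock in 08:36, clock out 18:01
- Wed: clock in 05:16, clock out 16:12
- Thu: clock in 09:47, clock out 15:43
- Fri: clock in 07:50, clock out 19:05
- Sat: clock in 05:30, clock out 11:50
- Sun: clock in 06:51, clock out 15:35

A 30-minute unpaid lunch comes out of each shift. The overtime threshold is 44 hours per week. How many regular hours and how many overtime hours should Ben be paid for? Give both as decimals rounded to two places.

Tue: 08:36–18:01 = 9 h 25 min; less 30 min break → 8 h 55 min
Wed: 05:16–16:12 = 10 h 56 min; less 30 min break → 10 h 26 min
Thu: 09:47–15:43 = 5 h 56 min; less 30 min break → 5 h 26 min
Fri: 07:50–19:05 = 11 h 15 min; less 30 min break → 10 h 45 min
Sat: 05:30–11:50 = 6 h 20 min; less 30 min break → 5 h 50 min
Sun: 06:51–15:35 = 8 h 44 min; less 30 min break → 8 h 14 min
Total worked: 49 h 36 min = 49.60 h.
Threshold 44 h → overtime 5 h 36 min, regular 44 h 0 min.

Regular 44.00 hours, overtime 5.60 hours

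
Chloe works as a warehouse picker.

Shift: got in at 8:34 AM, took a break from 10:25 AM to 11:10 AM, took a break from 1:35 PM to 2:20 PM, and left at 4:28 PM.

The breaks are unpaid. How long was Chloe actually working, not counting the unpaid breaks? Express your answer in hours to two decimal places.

Shift: 8:34 AM–4:28 PM = 7 h 54 min; less 90 min break → 6 h 24 min

6.40 hours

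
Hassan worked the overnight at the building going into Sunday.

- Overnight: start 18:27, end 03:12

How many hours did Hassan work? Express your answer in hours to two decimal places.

8.75 hours

Overnight: 18:27 → midnight = 5 h 33 min; midnight → 03:12 = 3 h 12 min; span 8 h 45 min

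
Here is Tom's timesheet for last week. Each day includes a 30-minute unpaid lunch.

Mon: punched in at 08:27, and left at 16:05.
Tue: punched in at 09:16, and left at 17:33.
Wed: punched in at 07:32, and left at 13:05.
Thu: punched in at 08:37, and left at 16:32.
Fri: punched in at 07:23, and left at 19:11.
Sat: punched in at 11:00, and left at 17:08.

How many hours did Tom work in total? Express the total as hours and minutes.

44 h 19 min

Mon: 08:27–16:05 = 7 h 38 min; less 30 min break → 7 h 8 min
Tue: 09:16–17:33 = 8 h 17 min; less 30 min break → 7 h 47 min
Wed: 07:32–13:05 = 5 h 33 min; less 30 min break → 5 h 3 min
Thu: 08:37–16:32 = 7 h 55 min; less 30 min break → 7 h 25 min
Fri: 07:23–19:11 = 11 h 48 min; less 30 min break → 11 h 18 min
Sat: 11:00–17:08 = 6 h 8 min; less 30 min break → 5 h 38 min
Total: 7 h 8 min + 7 h 47 min + 5 h 3 min + 7 h 25 min + 11 h 18 min + 5 h 38 min = 44 h 19 min.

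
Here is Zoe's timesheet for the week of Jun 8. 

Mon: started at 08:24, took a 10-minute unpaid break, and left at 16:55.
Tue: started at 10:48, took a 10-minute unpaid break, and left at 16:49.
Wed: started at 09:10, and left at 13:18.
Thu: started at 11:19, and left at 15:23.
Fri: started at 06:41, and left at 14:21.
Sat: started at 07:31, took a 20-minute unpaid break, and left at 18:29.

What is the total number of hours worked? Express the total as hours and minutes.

Mon: 08:24–16:55 = 8 h 31 min; less 10 min break → 8 h 21 min
Tue: 10:48–16:49 = 6 h 1 min; less 10 min break → 5 h 51 min
Wed: 09:10–13:18 = 4 h 8 min
Thu: 11:19–15:23 = 4 h 4 min
Fri: 06:41–14:21 = 7 h 40 min
Sat: 07:31–18:29 = 10 h 58 min; less 20 min break → 10 h 38 min
Total: 8 h 21 min + 5 h 51 min + 4 h 8 min + 4 h 4 min + 7 h 40 min + 10 h 38 min = 40 h 42 min.

40 h 42 min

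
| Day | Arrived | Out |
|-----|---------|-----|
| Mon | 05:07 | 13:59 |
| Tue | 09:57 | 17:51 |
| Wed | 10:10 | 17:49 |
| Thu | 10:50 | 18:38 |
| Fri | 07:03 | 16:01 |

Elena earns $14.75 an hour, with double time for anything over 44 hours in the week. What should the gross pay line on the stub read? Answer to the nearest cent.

Mon: 05:07–13:59 = 8 h 52 min
Tue: 09:57–17:51 = 7 h 54 min
Wed: 10:10–17:49 = 7 h 39 min
Thu: 10:50–18:38 = 7 h 48 min
Fri: 07:03–16:01 = 8 h 58 min
Total worked: 41 h 11 min = 2471 min.
Regular 41 h 11 min = 2471 min at $14.75/h; overtime 0 h 0 min = 0 min at $29.50/h.
Pay = (2471 × $14.75 + 0 × $29.50) ÷ 60 = $607.45.

$607.45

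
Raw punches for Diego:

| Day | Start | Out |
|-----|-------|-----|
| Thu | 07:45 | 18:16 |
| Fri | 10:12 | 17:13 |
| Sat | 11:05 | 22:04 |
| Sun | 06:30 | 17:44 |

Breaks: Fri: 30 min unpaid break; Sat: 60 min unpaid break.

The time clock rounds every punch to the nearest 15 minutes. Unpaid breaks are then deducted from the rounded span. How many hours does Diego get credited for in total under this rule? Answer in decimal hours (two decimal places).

38.25 hours

Thu: in 07:45→07:45, out 18:16→18:15; 10 h 30 min
Fri: in 10:12→10:15, out 17:13→17:15; 7 h 0 min − 30 min = 6 h 30 min
Sat: in 11:05→11:00, out 22:04→22:00; 11 h 0 min − 60 min = 10 h 0 min
Sun: in 06:30→06:30, out 17:44→17:45; 11 h 15 min
Total credited: 38 h 15 min.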